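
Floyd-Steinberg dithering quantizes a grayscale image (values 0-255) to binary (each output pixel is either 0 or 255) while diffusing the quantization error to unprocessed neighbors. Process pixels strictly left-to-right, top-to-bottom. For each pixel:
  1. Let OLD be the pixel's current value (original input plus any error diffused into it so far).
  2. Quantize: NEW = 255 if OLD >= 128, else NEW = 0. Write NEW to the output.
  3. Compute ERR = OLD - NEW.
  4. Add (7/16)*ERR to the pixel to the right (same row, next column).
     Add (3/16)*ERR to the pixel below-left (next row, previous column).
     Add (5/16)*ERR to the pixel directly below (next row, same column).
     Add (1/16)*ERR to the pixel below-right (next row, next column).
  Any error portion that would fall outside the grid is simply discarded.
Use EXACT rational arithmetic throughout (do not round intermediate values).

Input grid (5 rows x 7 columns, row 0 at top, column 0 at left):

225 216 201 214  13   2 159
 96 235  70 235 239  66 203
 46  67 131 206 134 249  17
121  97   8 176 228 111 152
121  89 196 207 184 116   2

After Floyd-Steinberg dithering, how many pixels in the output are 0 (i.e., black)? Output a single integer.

Answer: 16

Derivation:
(0,0): OLD=225 → NEW=255, ERR=-30
(0,1): OLD=1623/8 → NEW=255, ERR=-417/8
(0,2): OLD=22809/128 → NEW=255, ERR=-9831/128
(0,3): OLD=369455/2048 → NEW=255, ERR=-152785/2048
(0,4): OLD=-643511/32768 → NEW=0, ERR=-643511/32768
(0,5): OLD=-3456001/524288 → NEW=0, ERR=-3456001/524288
(0,6): OLD=1309596665/8388608 → NEW=255, ERR=-829498375/8388608
(1,0): OLD=9837/128 → NEW=0, ERR=9837/128
(1,1): OLD=241723/1024 → NEW=255, ERR=-19397/1024
(1,2): OLD=670615/32768 → NEW=0, ERR=670615/32768
(1,3): OLD=27807979/131072 → NEW=255, ERR=-5615381/131072
(1,4): OLD=1746684801/8388608 → NEW=255, ERR=-392410239/8388608
(1,5): OLD=1590892177/67108864 → NEW=0, ERR=1590892177/67108864
(1,6): OLD=195483532383/1073741824 → NEW=255, ERR=-78320632737/1073741824
(2,0): OLD=1088953/16384 → NEW=0, ERR=1088953/16384
(2,1): OLD=51799235/524288 → NEW=0, ERR=51799235/524288
(2,2): OLD=1437835657/8388608 → NEW=255, ERR=-701259383/8388608
(2,3): OLD=9968780545/67108864 → NEW=255, ERR=-7143979775/67108864
(2,4): OLD=40037368945/536870912 → NEW=0, ERR=40037368945/536870912
(2,5): OLD=4680391557403/17179869184 → NEW=255, ERR=299524915483/17179869184
(2,6): OLD=911216604781/274877906944 → NEW=0, ERR=911216604781/274877906944
(3,0): OLD=1344651753/8388608 → NEW=255, ERR=-794443287/8388608
(3,1): OLD=5027860597/67108864 → NEW=0, ERR=5027860597/67108864
(3,2): OLD=466473103/536870912 → NEW=0, ERR=466473103/536870912
(3,3): OLD=326141528809/2147483648 → NEW=255, ERR=-221466801431/2147483648
(3,4): OLD=55745716858345/274877906944 → NEW=255, ERR=-14348149412375/274877906944
(3,5): OLD=217470446399371/2199023255552 → NEW=0, ERR=217470446399371/2199023255552
(3,6): OLD=6945105535671125/35184372088832 → NEW=255, ERR=-2026909346981035/35184372088832
(4,0): OLD=113228611015/1073741824 → NEW=0, ERR=113228611015/1073741824
(4,1): OLD=2624947580123/17179869184 → NEW=255, ERR=-1755919061797/17179869184
(4,2): OLD=37631201103413/274877906944 → NEW=255, ERR=-32462665167307/274877906944
(4,3): OLD=249306302351575/2199023255552 → NEW=0, ERR=249306302351575/2199023255552
(4,4): OLD=4035385969421941/17592186044416 → NEW=255, ERR=-450621471904139/17592186044416
(4,5): OLD=68473838536436821/562949953421312 → NEW=0, ERR=68473838536436821/562949953421312
(4,6): OLD=390850954784295907/9007199254740992 → NEW=0, ERR=390850954784295907/9007199254740992
Output grid:
  Row 0: ####..#  (2 black, running=2)
  Row 1: .#.##.#  (3 black, running=5)
  Row 2: ..##.#.  (4 black, running=9)
  Row 3: #..##.#  (3 black, running=12)
  Row 4: .##.#..  (4 black, running=16)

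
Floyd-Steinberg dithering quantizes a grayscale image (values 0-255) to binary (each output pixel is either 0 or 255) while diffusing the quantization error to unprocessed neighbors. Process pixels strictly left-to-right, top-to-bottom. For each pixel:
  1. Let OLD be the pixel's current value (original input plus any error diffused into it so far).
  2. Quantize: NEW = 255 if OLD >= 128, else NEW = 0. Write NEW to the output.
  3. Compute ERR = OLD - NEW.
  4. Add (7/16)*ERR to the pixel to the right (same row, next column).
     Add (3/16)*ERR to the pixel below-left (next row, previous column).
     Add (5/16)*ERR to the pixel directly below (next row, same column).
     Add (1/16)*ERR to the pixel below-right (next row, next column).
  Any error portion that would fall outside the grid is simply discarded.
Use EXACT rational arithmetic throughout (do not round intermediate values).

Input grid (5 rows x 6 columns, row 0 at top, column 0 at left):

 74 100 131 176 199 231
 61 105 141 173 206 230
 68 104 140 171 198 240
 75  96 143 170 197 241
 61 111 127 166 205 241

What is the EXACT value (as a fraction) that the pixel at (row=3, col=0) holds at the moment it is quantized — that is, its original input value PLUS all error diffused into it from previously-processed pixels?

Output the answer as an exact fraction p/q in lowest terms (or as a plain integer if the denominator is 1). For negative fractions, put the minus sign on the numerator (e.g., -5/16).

(0,0): OLD=74 → NEW=0, ERR=74
(0,1): OLD=1059/8 → NEW=255, ERR=-981/8
(0,2): OLD=9901/128 → NEW=0, ERR=9901/128
(0,3): OLD=429755/2048 → NEW=255, ERR=-92485/2048
(0,4): OLD=5873437/32768 → NEW=255, ERR=-2482403/32768
(0,5): OLD=103733707/524288 → NEW=255, ERR=-29959733/524288
(1,0): OLD=7825/128 → NEW=0, ERR=7825/128
(1,1): OLD=115255/1024 → NEW=0, ERR=115255/1024
(1,2): OLD=6497347/32768 → NEW=255, ERR=-1858493/32768
(1,3): OLD=16345255/131072 → NEW=0, ERR=16345255/131072
(1,4): OLD=1873572789/8388608 → NEW=255, ERR=-265522251/8388608
(1,5): OLD=25979147875/134217728 → NEW=255, ERR=-8246372765/134217728
(2,0): OLD=1772877/16384 → NEW=0, ERR=1772877/16384
(2,1): OLD=94214751/524288 → NEW=255, ERR=-39478689/524288
(2,2): OLD=1004528477/8388608 → NEW=0, ERR=1004528477/8388608
(2,3): OLD=16970535733/67108864 → NEW=255, ERR=-142224587/67108864
(2,4): OLD=393967260831/2147483648 → NEW=255, ERR=-153641069409/2147483648
(2,5): OLD=6443166205001/34359738368 → NEW=255, ERR=-2318567078839/34359738368
(3,0): OLD=794369853/8388608 → NEW=0, ERR=794369853/8388608
Target (3,0): original=75, with diffused error = 794369853/8388608

Answer: 794369853/8388608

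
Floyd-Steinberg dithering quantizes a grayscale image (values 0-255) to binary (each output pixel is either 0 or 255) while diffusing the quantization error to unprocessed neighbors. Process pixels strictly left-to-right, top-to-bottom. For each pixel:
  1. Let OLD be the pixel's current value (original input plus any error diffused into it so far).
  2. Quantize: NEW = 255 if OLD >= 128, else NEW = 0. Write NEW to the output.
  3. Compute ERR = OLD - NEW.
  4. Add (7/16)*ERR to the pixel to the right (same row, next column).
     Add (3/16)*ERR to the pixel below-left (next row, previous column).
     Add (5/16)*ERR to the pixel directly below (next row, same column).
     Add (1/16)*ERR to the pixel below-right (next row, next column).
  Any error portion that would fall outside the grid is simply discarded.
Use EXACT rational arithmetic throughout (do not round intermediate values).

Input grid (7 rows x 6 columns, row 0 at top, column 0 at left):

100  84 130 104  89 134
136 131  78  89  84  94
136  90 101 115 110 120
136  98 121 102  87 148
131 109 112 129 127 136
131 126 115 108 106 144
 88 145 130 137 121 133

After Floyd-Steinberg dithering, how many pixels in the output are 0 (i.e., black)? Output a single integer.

(0,0): OLD=100 → NEW=0, ERR=100
(0,1): OLD=511/4 → NEW=0, ERR=511/4
(0,2): OLD=11897/64 → NEW=255, ERR=-4423/64
(0,3): OLD=75535/1024 → NEW=0, ERR=75535/1024
(0,4): OLD=1986921/16384 → NEW=0, ERR=1986921/16384
(0,5): OLD=49035743/262144 → NEW=255, ERR=-17810977/262144
(1,0): OLD=12237/64 → NEW=255, ERR=-4083/64
(1,1): OLD=69787/512 → NEW=255, ERR=-60773/512
(1,2): OLD=430711/16384 → NEW=0, ERR=430711/16384
(1,3): OLD=9304267/65536 → NEW=255, ERR=-7407413/65536
(1,4): OLD=269771681/4194304 → NEW=0, ERR=269771681/4194304
(1,5): OLD=7280408599/67108864 → NEW=0, ERR=7280408599/67108864
(2,0): OLD=768473/8192 → NEW=0, ERR=768473/8192
(2,1): OLD=24874787/262144 → NEW=0, ERR=24874787/262144
(2,2): OLD=512200361/4194304 → NEW=0, ERR=512200361/4194304
(2,3): OLD=4926063393/33554432 → NEW=255, ERR=-3630316767/33554432
(2,4): OLD=103124935267/1073741824 → NEW=0, ERR=103124935267/1073741824
(2,5): OLD=3434953087205/17179869184 → NEW=255, ERR=-945913554715/17179869184
(3,0): OLD=768005385/4194304 → NEW=255, ERR=-301542135/4194304
(3,1): OLD=4192957973/33554432 → NEW=0, ERR=4192957973/33554432
(3,2): OLD=53546561519/268435456 → NEW=255, ERR=-14904479761/268435456
(3,3): OLD=1194668638957/17179869184 → NEW=0, ERR=1194668638957/17179869184
(3,4): OLD=17915295174669/137438953472 → NEW=255, ERR=-17131637960691/137438953472
(3,5): OLD=180897425622435/2199023255552 → NEW=0, ERR=180897425622435/2199023255552
(4,0): OLD=70847277991/536870912 → NEW=255, ERR=-66054804569/536870912
(4,1): OLD=681331604539/8589934592 → NEW=0, ERR=681331604539/8589934592
(4,2): OLD=41286334916801/274877906944 → NEW=255, ERR=-28807531353919/274877906944
(4,3): OLD=343216756532133/4398046511104 → NEW=0, ERR=343216756532133/4398046511104
(4,4): OLD=9989505457885301/70368744177664 → NEW=255, ERR=-7954524307419019/70368744177664
(4,5): OLD=117612906642379539/1125899906842624 → NEW=0, ERR=117612906642379539/1125899906842624
(5,0): OLD=14764113352929/137438953472 → NEW=0, ERR=14764113352929/137438953472
(5,1): OLD=749621850065265/4398046511104 → NEW=255, ERR=-371880010266255/4398046511104
(5,2): OLD=2281567525687211/35184372088832 → NEW=0, ERR=2281567525687211/35184372088832
(5,3): OLD=149758174872334665/1125899906842624 → NEW=255, ERR=-137346301372534455/1125899906842624
(5,4): OLD=94055299675399033/2251799813685248 → NEW=0, ERR=94055299675399033/2251799813685248
(5,5): OLD=6768118157044991405/36028797018963968 → NEW=255, ERR=-2419225082790820435/36028797018963968
(6,0): OLD=7439067593304307/70368744177664 → NEW=0, ERR=7439067593304307/70368744177664
(6,1): OLD=206827190014833143/1125899906842624 → NEW=255, ERR=-80277286230035977/1125899906842624
(6,2): OLD=409435354996648799/4503599627370496 → NEW=0, ERR=409435354996648799/4503599627370496
(6,3): OLD=10847384282062336931/72057594037927936 → NEW=255, ERR=-7527302197609286749/72057594037927936
(6,4): OLD=78555720837640194403/1152921504606846976 → NEW=0, ERR=78555720837640194403/1152921504606846976
(6,5): OLD=2664387307854124761045/18446744073709551616 → NEW=255, ERR=-2039532430941810901035/18446744073709551616
Output grid:
  Row 0: ..#..#  (4 black, running=4)
  Row 1: ##.#..  (3 black, running=7)
  Row 2: ...#.#  (4 black, running=11)
  Row 3: #.#.#.  (3 black, running=14)
  Row 4: #.#.#.  (3 black, running=17)
  Row 5: .#.#.#  (3 black, running=20)
  Row 6: .#.#.#  (3 black, running=23)

Answer: 23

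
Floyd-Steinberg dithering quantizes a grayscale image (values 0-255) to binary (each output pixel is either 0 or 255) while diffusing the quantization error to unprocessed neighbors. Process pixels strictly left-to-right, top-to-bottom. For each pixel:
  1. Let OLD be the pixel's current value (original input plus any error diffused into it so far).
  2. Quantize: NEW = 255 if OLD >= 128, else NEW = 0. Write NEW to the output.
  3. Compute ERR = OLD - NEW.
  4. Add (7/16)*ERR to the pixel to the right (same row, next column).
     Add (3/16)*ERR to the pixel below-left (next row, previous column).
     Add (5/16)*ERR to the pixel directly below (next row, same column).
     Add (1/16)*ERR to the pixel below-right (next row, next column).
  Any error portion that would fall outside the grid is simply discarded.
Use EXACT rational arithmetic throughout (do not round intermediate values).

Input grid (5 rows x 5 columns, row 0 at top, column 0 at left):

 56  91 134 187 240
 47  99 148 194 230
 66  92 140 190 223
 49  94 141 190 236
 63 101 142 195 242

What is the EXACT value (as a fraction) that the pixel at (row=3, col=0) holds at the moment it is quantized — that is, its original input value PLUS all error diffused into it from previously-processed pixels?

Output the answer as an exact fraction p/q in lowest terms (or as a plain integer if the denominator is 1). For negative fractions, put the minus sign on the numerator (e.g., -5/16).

Answer: 197870273/2097152

Derivation:
(0,0): OLD=56 → NEW=0, ERR=56
(0,1): OLD=231/2 → NEW=0, ERR=231/2
(0,2): OLD=5905/32 → NEW=255, ERR=-2255/32
(0,3): OLD=79959/512 → NEW=255, ERR=-50601/512
(0,4): OLD=1611873/8192 → NEW=255, ERR=-477087/8192
(1,0): OLD=2757/32 → NEW=0, ERR=2757/32
(1,1): OLD=41747/256 → NEW=255, ERR=-23533/256
(1,2): OLD=609887/8192 → NEW=0, ERR=609887/8192
(1,3): OLD=5910139/32768 → NEW=255, ERR=-2445701/32768
(1,4): OLD=90686129/524288 → NEW=255, ERR=-43007311/524288
(2,0): OLD=310017/4096 → NEW=0, ERR=310017/4096
(2,1): OLD=15169035/131072 → NEW=0, ERR=15169035/131072
(2,2): OLD=407178177/2097152 → NEW=255, ERR=-127595583/2097152
(2,3): OLD=4339592019/33554432 → NEW=255, ERR=-4216788141/33554432
(2,4): OLD=73937959045/536870912 → NEW=255, ERR=-62964123515/536870912
(3,0): OLD=197870273/2097152 → NEW=0, ERR=197870273/2097152
Target (3,0): original=49, with diffused error = 197870273/2097152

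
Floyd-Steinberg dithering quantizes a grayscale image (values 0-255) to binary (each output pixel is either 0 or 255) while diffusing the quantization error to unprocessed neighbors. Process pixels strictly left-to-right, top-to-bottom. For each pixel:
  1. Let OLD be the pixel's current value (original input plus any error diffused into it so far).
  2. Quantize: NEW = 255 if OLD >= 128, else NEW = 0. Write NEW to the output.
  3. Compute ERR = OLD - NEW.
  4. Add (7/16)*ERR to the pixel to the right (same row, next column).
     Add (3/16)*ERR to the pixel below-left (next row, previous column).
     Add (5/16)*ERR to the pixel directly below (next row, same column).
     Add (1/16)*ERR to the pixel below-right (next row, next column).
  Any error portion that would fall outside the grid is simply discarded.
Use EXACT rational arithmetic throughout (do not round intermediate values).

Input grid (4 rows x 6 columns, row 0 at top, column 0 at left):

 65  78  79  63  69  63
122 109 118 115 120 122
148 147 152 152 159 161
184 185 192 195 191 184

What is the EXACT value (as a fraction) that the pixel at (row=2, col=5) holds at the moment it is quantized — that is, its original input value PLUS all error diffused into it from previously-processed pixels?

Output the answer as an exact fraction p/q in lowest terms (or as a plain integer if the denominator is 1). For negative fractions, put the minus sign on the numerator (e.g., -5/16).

(0,0): OLD=65 → NEW=0, ERR=65
(0,1): OLD=1703/16 → NEW=0, ERR=1703/16
(0,2): OLD=32145/256 → NEW=0, ERR=32145/256
(0,3): OLD=483063/4096 → NEW=0, ERR=483063/4096
(0,4): OLD=7903425/65536 → NEW=0, ERR=7903425/65536
(0,5): OLD=121384263/1048576 → NEW=0, ERR=121384263/1048576
(1,0): OLD=41541/256 → NEW=255, ERR=-23739/256
(1,1): OLD=264803/2048 → NEW=255, ERR=-257437/2048
(1,2): OLD=8585887/65536 → NEW=255, ERR=-8125793/65536
(1,3): OLD=33572531/262144 → NEW=255, ERR=-33274189/262144
(1,4): OLD=2201679545/16777216 → NEW=255, ERR=-2076510535/16777216
(1,5): OLD=29947569727/268435456 → NEW=0, ERR=29947569727/268435456
(2,0): OLD=3127793/32768 → NEW=0, ERR=3127793/32768
(2,1): OLD=126285291/1048576 → NEW=0, ERR=126285291/1048576
(2,2): OLD=2252972417/16777216 → NEW=255, ERR=-2025217663/16777216
(2,3): OLD=3834095289/134217728 → NEW=0, ERR=3834095289/134217728
(2,4): OLD=626226230955/4294967296 → NEW=255, ERR=-468990429525/4294967296
(2,5): OLD=9645121629021/68719476736 → NEW=255, ERR=-7878344938659/68719476736
Target (2,5): original=161, with diffused error = 9645121629021/68719476736

Answer: 9645121629021/68719476736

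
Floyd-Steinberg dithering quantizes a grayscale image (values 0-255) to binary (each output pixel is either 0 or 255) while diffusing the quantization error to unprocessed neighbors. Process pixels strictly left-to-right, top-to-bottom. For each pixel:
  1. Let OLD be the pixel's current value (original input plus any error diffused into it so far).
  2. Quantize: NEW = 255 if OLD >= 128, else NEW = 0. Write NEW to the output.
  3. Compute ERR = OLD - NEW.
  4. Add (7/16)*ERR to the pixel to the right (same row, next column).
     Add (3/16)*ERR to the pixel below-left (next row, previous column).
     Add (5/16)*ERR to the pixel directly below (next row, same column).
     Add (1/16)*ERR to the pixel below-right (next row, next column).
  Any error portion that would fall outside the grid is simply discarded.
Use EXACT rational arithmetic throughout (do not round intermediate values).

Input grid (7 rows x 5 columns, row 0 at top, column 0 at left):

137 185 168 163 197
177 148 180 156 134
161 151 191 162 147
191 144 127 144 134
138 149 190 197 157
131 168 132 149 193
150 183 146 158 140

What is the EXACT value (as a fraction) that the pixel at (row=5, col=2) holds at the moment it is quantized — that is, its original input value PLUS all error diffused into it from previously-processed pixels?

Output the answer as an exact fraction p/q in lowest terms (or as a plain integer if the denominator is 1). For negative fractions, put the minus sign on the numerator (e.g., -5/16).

(0,0): OLD=137 → NEW=255, ERR=-118
(0,1): OLD=1067/8 → NEW=255, ERR=-973/8
(0,2): OLD=14693/128 → NEW=0, ERR=14693/128
(0,3): OLD=436675/2048 → NEW=255, ERR=-85565/2048
(0,4): OLD=5856341/32768 → NEW=255, ERR=-2499499/32768
(1,0): OLD=15017/128 → NEW=0, ERR=15017/128
(1,1): OLD=179679/1024 → NEW=255, ERR=-81441/1024
(1,2): OLD=5427723/32768 → NEW=255, ERR=-2928117/32768
(1,3): OLD=12677455/131072 → NEW=0, ERR=12677455/131072
(1,4): OLD=314294413/2097152 → NEW=255, ERR=-220479347/2097152
(2,0): OLD=2994181/16384 → NEW=255, ERR=-1183739/16384
(2,1): OLD=44624583/524288 → NEW=0, ERR=44624583/524288
(2,2): OLD=1790778517/8388608 → NEW=255, ERR=-348316523/8388608
(2,3): OLD=19966491759/134217728 → NEW=255, ERR=-14259028881/134217728
(2,4): OLD=158295216969/2147483648 → NEW=0, ERR=158295216969/2147483648
(3,0): OLD=1546699637/8388608 → NEW=255, ERR=-592395403/8388608
(3,1): OLD=8549763857/67108864 → NEW=0, ERR=8549763857/67108864
(3,2): OLD=333208602059/2147483648 → NEW=255, ERR=-214399728181/2147483648
(3,3): OLD=336499817283/4294967296 → NEW=0, ERR=336499817283/4294967296
(3,4): OLD=12690571849103/68719476736 → NEW=255, ERR=-4832894718577/68719476736
(4,0): OLD=150129847163/1073741824 → NEW=255, ERR=-123674317957/1073741824
(4,1): OLD=3961270374843/34359738368 → NEW=0, ERR=3961270374843/34359738368
(4,2): OLD=127483993717717/549755813888 → NEW=255, ERR=-12703738823723/549755813888
(4,3): OLD=1688388233009851/8796093022208 → NEW=255, ERR=-554615487653189/8796093022208
(4,4): OLD=15809576264120477/140737488355328 → NEW=0, ERR=15809576264120477/140737488355328
(5,0): OLD=64113931870737/549755813888 → NEW=0, ERR=64113931870737/549755813888
(5,1): OLD=1071005156774195/4398046511104 → NEW=255, ERR=-50496703557325/4398046511104
(5,2): OLD=16204334260203147/140737488355328 → NEW=0, ERR=16204334260203147/140737488355328
Target (5,2): original=132, with diffused error = 16204334260203147/140737488355328

Answer: 16204334260203147/140737488355328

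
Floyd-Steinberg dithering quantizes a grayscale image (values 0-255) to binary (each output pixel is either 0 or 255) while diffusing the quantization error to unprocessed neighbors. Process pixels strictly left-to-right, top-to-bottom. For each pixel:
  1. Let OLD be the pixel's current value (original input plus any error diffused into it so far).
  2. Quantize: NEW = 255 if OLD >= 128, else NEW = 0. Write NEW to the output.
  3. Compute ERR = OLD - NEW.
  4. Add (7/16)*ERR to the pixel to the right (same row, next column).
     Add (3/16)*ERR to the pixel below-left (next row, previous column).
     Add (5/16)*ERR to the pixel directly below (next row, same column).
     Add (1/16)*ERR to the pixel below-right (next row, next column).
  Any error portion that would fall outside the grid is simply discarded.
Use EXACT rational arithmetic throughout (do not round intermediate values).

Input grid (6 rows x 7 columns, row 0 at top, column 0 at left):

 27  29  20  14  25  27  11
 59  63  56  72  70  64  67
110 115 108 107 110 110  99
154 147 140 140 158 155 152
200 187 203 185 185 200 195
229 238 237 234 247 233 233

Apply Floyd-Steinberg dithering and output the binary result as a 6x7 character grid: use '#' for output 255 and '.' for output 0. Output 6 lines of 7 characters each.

(0,0): OLD=27 → NEW=0, ERR=27
(0,1): OLD=653/16 → NEW=0, ERR=653/16
(0,2): OLD=9691/256 → NEW=0, ERR=9691/256
(0,3): OLD=125181/4096 → NEW=0, ERR=125181/4096
(0,4): OLD=2514667/65536 → NEW=0, ERR=2514667/65536
(0,5): OLD=45914221/1048576 → NEW=0, ERR=45914221/1048576
(0,6): OLD=505948923/16777216 → NEW=0, ERR=505948923/16777216
(1,0): OLD=19223/256 → NEW=0, ERR=19223/256
(1,1): OLD=240417/2048 → NEW=0, ERR=240417/2048
(1,2): OLD=8353845/65536 → NEW=0, ERR=8353845/65536
(1,3): OLD=38503441/262144 → NEW=255, ERR=-28343279/262144
(1,4): OLD=751755667/16777216 → NEW=0, ERR=751755667/16777216
(1,5): OLD=14138449027/134217728 → NEW=0, ERR=14138449027/134217728
(1,6): OLD=268965524813/2147483648 → NEW=0, ERR=268965524813/2147483648
(2,0): OLD=5094651/32768 → NEW=255, ERR=-3261189/32768
(2,1): OLD=143378937/1048576 → NEW=255, ERR=-124007943/1048576
(2,2): OLD=1395165483/16777216 → NEW=0, ERR=1395165483/16777216
(2,3): OLD=16906377107/134217728 → NEW=0, ERR=16906377107/134217728
(2,4): OLD=206270827971/1073741824 → NEW=255, ERR=-67533337149/1073741824
(2,5): OLD=4868301722369/34359738368 → NEW=255, ERR=-3893431561471/34359738368
(2,6): OLD=52308489580567/549755813888 → NEW=0, ERR=52308489580567/549755813888
(3,0): OLD=1689877195/16777216 → NEW=0, ERR=1689877195/16777216
(3,1): OLD=21942142319/134217728 → NEW=255, ERR=-12283378321/134217728
(3,2): OLD=152658398205/1073741824 → NEW=255, ERR=-121145766915/1073741824
(3,3): OLD=530026745275/4294967296 → NEW=0, ERR=530026745275/4294967296
(3,4): OLD=98385320240843/549755813888 → NEW=255, ERR=-41802412300597/549755813888
(3,5): OLD=440825703770897/4398046511104 → NEW=0, ERR=440825703770897/4398046511104
(3,6): OLD=15375809384755599/70368744177664 → NEW=255, ERR=-2568220380548721/70368744177664
(4,0): OLD=460241682437/2147483648 → NEW=255, ERR=-87366647803/2147483648
(4,1): OLD=4320463953985/34359738368 → NEW=0, ERR=4320463953985/34359738368
(4,2): OLD=132036452227183/549755813888 → NEW=255, ERR=-8151280314257/549755813888
(4,3): OLD=861000747161205/4398046511104 → NEW=255, ERR=-260501113170315/4398046511104
(4,4): OLD=5693918943563023/35184372088832 → NEW=255, ERR=-3278095939089137/35184372088832
(4,5): OLD=201497324606826063/1125899906842624 → NEW=255, ERR=-85607151638043057/1125899906842624
(4,6): OLD=2820951397604137433/18014398509481984 → NEW=255, ERR=-1772720222313768487/18014398509481984
(5,0): OLD=131866141418067/549755813888 → NEW=255, ERR=-8321591123373/549755813888
(5,1): OLD=1167018207480177/4398046511104 → NEW=255, ERR=45516347148657/4398046511104
(5,2): OLD=8220735817087911/35184372088832 → NEW=255, ERR=-751279065564249/35184372088832
(5,3): OLD=52847660678722403/281474976710656 → NEW=255, ERR=-18928458382494877/281474976710656
(5,4): OLD=3071554506992201761/18014398509481984 → NEW=255, ERR=-1522117112925704159/18014398509481984
(5,5): OLD=21328869967035259537/144115188075855872 → NEW=255, ERR=-15420502992307987823/144115188075855872
(5,6): OLD=347451375898414525279/2305843009213693952 → NEW=255, ERR=-240538591451077432481/2305843009213693952
Row 0: .......
Row 1: ...#...
Row 2: ##..##.
Row 3: .##.#.#
Row 4: #.#####
Row 5: #######

Answer: .......
...#...
##..##.
.##.#.#
#.#####
#######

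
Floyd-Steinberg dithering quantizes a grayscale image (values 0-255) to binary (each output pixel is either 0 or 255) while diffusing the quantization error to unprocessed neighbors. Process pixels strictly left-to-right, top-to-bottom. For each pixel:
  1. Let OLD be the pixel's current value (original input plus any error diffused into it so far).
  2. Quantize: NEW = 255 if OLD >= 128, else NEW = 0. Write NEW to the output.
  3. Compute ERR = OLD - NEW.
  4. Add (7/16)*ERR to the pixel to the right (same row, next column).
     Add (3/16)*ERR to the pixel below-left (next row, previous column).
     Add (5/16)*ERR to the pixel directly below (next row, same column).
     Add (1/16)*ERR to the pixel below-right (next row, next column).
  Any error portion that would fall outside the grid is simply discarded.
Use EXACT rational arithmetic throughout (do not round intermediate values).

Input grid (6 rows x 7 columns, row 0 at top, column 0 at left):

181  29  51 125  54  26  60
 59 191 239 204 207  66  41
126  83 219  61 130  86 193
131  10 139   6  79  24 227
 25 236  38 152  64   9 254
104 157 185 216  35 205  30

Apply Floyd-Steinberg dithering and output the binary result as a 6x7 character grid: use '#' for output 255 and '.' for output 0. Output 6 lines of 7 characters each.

Answer: #..#...
.####..
#.#..##
..#...#
.#.#..#
.###.#.

Derivation:
(0,0): OLD=181 → NEW=255, ERR=-74
(0,1): OLD=-27/8 → NEW=0, ERR=-27/8
(0,2): OLD=6339/128 → NEW=0, ERR=6339/128
(0,3): OLD=300373/2048 → NEW=255, ERR=-221867/2048
(0,4): OLD=216403/32768 → NEW=0, ERR=216403/32768
(0,5): OLD=15146309/524288 → NEW=0, ERR=15146309/524288
(0,6): OLD=609340643/8388608 → NEW=0, ERR=609340643/8388608
(1,0): OLD=4511/128 → NEW=0, ERR=4511/128
(1,1): OLD=215065/1024 → NEW=255, ERR=-46055/1024
(1,2): OLD=7021389/32768 → NEW=255, ERR=-1334451/32768
(1,3): OLD=20534057/131072 → NEW=255, ERR=-12889303/131072
(1,4): OLD=1381494587/8388608 → NEW=255, ERR=-757600453/8388608
(1,5): OLD=3325146347/67108864 → NEW=0, ERR=3325146347/67108864
(1,6): OLD=93611792485/1073741824 → NEW=0, ERR=93611792485/1073741824
(2,0): OLD=2106659/16384 → NEW=255, ERR=-2071261/16384
(2,1): OLD=4300913/524288 → NEW=0, ERR=4300913/524288
(2,2): OLD=1582203667/8388608 → NEW=255, ERR=-556891373/8388608
(2,3): OLD=-1224977989/67108864 → NEW=0, ERR=-1224977989/67108864
(2,4): OLD=52041844491/536870912 → NEW=0, ERR=52041844491/536870912
(2,5): OLD=2655928799929/17179869184 → NEW=255, ERR=-1724937841991/17179869184
(2,6): OLD=49317052009887/274877906944 → NEW=255, ERR=-20776814260833/274877906944
(3,0): OLD=780408627/8388608 → NEW=0, ERR=780408627/8388608
(3,1): OLD=2208975479/67108864 → NEW=0, ERR=2208975479/67108864
(3,2): OLD=69656434933/536870912 → NEW=255, ERR=-67245647627/536870912
(3,3): OLD=-86923639949/2147483648 → NEW=0, ERR=-86923639949/2147483648
(3,4): OLD=19685918038835/274877906944 → NEW=0, ERR=19685918038835/274877906944
(3,5): OLD=34837248387977/2199023255552 → NEW=0, ERR=34837248387977/2199023255552
(3,6): OLD=7178848588672535/35184372088832 → NEW=255, ERR=-1793166293979625/35184372088832
(4,0): OLD=64686817117/1073741824 → NEW=0, ERR=64686817117/1073741824
(4,1): OLD=4380393304057/17179869184 → NEW=255, ERR=-473337863/17179869184
(4,2): OLD=-1837926157641/274877906944 → NEW=0, ERR=-1837926157641/274877906944
(4,3): OLD=312317219774221/2199023255552 → NEW=255, ERR=-248433710391539/2199023255552
(4,4): OLD=657851250177015/17592186044416 → NEW=0, ERR=657851250177015/17592186044416
(4,5): OLD=14203745581340183/562949953421312 → NEW=0, ERR=14203745581340183/562949953421312
(4,6): OLD=2252719861842545361/9007199254740992 → NEW=255, ERR=-44115948116407599/9007199254740992
(5,0): OLD=33760827677947/274877906944 → NEW=0, ERR=33760827677947/274877906944
(5,1): OLD=468913637834473/2199023255552 → NEW=255, ERR=-91837292331287/2199023255552
(5,2): OLD=2523684512694095/17592186044416 → NEW=255, ERR=-1962322928631985/17592186044416
(5,3): OLD=19490456264929131/140737488355328 → NEW=255, ERR=-16397603265679509/140737488355328
(5,4): OLD=-59612510610982567/9007199254740992 → NEW=0, ERR=-59612510610982567/9007199254740992
(5,5): OLD=15233548811761099657/72057594037927936 → NEW=255, ERR=-3141137667910524023/72057594037927936
(5,6): OLD=12653122972586980583/1152921504606846976 → NEW=0, ERR=12653122972586980583/1152921504606846976
Row 0: #..#...
Row 1: .####..
Row 2: #.#..##
Row 3: ..#...#
Row 4: .#.#..#
Row 5: .###.#.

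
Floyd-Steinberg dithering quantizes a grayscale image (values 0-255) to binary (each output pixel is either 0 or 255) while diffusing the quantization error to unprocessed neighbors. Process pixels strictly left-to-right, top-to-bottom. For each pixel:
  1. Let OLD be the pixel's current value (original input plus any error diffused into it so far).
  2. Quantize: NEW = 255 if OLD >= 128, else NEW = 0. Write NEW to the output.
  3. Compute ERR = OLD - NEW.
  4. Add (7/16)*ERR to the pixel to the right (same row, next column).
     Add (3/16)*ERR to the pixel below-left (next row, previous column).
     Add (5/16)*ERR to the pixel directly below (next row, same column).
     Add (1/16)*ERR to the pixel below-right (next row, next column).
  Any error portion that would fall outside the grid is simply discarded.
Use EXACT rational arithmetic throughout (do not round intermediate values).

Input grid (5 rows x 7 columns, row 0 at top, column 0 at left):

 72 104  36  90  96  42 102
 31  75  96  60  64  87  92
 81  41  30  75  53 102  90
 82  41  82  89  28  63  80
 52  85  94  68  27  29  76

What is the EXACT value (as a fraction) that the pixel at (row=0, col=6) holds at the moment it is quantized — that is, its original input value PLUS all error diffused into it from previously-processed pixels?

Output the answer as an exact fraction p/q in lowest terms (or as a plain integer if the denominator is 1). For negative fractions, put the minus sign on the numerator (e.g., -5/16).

(0,0): OLD=72 → NEW=0, ERR=72
(0,1): OLD=271/2 → NEW=255, ERR=-239/2
(0,2): OLD=-521/32 → NEW=0, ERR=-521/32
(0,3): OLD=42433/512 → NEW=0, ERR=42433/512
(0,4): OLD=1083463/8192 → NEW=255, ERR=-1005497/8192
(0,5): OLD=-1533455/131072 → NEW=0, ERR=-1533455/131072
(0,6): OLD=203175319/2097152 → NEW=0, ERR=203175319/2097152
Target (0,6): original=102, with diffused error = 203175319/2097152

Answer: 203175319/2097152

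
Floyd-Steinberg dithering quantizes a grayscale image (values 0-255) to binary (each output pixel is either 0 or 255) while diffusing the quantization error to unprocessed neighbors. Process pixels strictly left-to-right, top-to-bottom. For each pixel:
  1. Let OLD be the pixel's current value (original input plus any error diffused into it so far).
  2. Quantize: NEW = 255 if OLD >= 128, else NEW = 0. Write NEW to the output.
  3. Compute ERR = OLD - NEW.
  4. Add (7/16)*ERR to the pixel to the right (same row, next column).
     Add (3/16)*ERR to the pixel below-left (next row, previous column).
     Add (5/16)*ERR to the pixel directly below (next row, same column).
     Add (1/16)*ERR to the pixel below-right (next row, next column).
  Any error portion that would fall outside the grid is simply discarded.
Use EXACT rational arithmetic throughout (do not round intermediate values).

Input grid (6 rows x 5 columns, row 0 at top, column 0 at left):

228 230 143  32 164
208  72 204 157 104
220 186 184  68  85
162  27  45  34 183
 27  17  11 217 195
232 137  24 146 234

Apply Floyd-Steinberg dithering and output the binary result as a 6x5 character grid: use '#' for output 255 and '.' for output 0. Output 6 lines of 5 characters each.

(0,0): OLD=228 → NEW=255, ERR=-27
(0,1): OLD=3491/16 → NEW=255, ERR=-589/16
(0,2): OLD=32485/256 → NEW=0, ERR=32485/256
(0,3): OLD=358467/4096 → NEW=0, ERR=358467/4096
(0,4): OLD=13257173/65536 → NEW=255, ERR=-3454507/65536
(1,0): OLD=49321/256 → NEW=255, ERR=-15959/256
(1,1): OLD=113311/2048 → NEW=0, ERR=113311/2048
(1,2): OLD=18479115/65536 → NEW=255, ERR=1767435/65536
(1,3): OLD=50907119/262144 → NEW=255, ERR=-15939601/262144
(1,4): OLD=278482157/4194304 → NEW=0, ERR=278482157/4194304
(2,0): OLD=6910533/32768 → NEW=255, ERR=-1445307/32768
(2,1): OLD=194147399/1048576 → NEW=255, ERR=-73239481/1048576
(2,2): OLD=2582466197/16777216 → NEW=255, ERR=-1695723883/16777216
(2,3): OLD=5077120751/268435456 → NEW=0, ERR=5077120751/268435456
(2,4): OLD=473404204233/4294967296 → NEW=0, ERR=473404204233/4294967296
(3,0): OLD=2266941429/16777216 → NEW=255, ERR=-2011248651/16777216
(3,1): OLD=-9258655279/134217728 → NEW=0, ERR=-9258655279/134217728
(3,2): OLD=-75523501109/4294967296 → NEW=0, ERR=-75523501109/4294967296
(3,3): OLD=400009332499/8589934592 → NEW=0, ERR=400009332499/8589934592
(3,4): OLD=32847903719231/137438953472 → NEW=255, ERR=-2199029416129/137438953472
(4,0): OLD=-50243853381/2147483648 → NEW=0, ERR=-50243853381/2147483648
(4,1): OLD=-1758017845445/68719476736 → NEW=0, ERR=-1758017845445/68719476736
(4,2): OLD=-1393584624171/1099511627776 → NEW=0, ERR=-1393584624171/1099511627776
(4,3): OLD=3991644529797435/17592186044416 → NEW=255, ERR=-494362911528645/17592186044416
(4,4): OLD=50838920364512797/281474976710656 → NEW=255, ERR=-20937198696704483/281474976710656
(5,0): OLD=241773627566737/1099511627776 → NEW=255, ERR=-38601837516143/1099511627776
(5,1): OLD=984684795516403/8796093022208 → NEW=0, ERR=984684795516403/8796093022208
(5,2): OLD=18496358505331851/281474976710656 → NEW=0, ERR=18496358505331851/281474976710656
(5,3): OLD=171070667114305637/1125899906842624 → NEW=255, ERR=-116033809130563483/1125899906842624
(5,4): OLD=2952749387032916935/18014398509481984 → NEW=255, ERR=-1640922232884988985/18014398509481984
Row 0: ##..#
Row 1: #.##.
Row 2: ###..
Row 3: #...#
Row 4: ...##
Row 5: #..##

Answer: ##..#
#.##.
###..
#...#
...##
#..##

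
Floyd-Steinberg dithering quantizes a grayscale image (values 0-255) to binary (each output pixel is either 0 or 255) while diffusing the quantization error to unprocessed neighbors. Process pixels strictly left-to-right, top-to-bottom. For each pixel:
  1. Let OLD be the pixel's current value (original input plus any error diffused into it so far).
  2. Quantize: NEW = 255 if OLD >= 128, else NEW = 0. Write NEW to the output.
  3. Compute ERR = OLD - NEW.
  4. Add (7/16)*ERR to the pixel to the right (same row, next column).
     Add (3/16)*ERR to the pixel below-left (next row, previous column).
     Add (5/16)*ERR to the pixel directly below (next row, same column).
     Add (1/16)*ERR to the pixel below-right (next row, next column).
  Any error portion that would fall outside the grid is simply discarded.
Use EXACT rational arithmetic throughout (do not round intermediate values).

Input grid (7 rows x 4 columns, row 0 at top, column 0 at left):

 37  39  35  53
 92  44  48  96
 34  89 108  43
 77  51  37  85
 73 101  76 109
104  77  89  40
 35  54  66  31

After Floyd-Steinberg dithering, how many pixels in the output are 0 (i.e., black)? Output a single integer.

Answer: 22

Derivation:
(0,0): OLD=37 → NEW=0, ERR=37
(0,1): OLD=883/16 → NEW=0, ERR=883/16
(0,2): OLD=15141/256 → NEW=0, ERR=15141/256
(0,3): OLD=323075/4096 → NEW=0, ERR=323075/4096
(1,0): OLD=29161/256 → NEW=0, ERR=29161/256
(1,1): OLD=254943/2048 → NEW=0, ERR=254943/2048
(1,2): OLD=9121483/65536 → NEW=255, ERR=-7590197/65536
(1,3): OLD=77254013/1048576 → NEW=0, ERR=77254013/1048576
(2,0): OLD=3045381/32768 → NEW=0, ERR=3045381/32768
(2,1): OLD=161444103/1048576 → NEW=255, ERR=-105942777/1048576
(2,2): OLD=103177123/2097152 → NEW=0, ERR=103177123/2097152
(2,3): OLD=2694734263/33554432 → NEW=0, ERR=2694734263/33554432
(3,0): OLD=1461278261/16777216 → NEW=0, ERR=1461278261/16777216
(3,1): OLD=19479219947/268435456 → NEW=0, ERR=19479219947/268435456
(3,2): OLD=398853959701/4294967296 → NEW=0, ERR=398853959701/4294967296
(3,3): OLD=10569069916691/68719476736 → NEW=255, ERR=-6954396650989/68719476736
(4,0): OLD=488872533329/4294967296 → NEW=0, ERR=488872533329/4294967296
(4,1): OLD=6745880796659/34359738368 → NEW=255, ERR=-2015852487181/34359738368
(4,2): OLD=71372756019987/1099511627776 → NEW=0, ERR=71372756019987/1099511627776
(4,3): OLD=1962912452585589/17592186044416 → NEW=0, ERR=1962912452585589/17592186044416
(5,0): OLD=70681948515969/549755813888 → NEW=255, ERR=-69505784025471/549755813888
(5,1): OLD=398250587706663/17592186044416 → NEW=0, ERR=398250587706663/17592186044416
(5,2): OLD=1200170887722315/8796093022208 → NEW=255, ERR=-1042832832940725/8796093022208
(5,3): OLD=7615865766503827/281474976710656 → NEW=0, ERR=7615865766503827/281474976710656
(6,0): OLD=-74549496082411/281474976710656 → NEW=0, ERR=-74549496082411/281474976710656
(6,1): OLD=138833667038612195/4503599627370496 → NEW=0, ERR=138833667038612195/4503599627370496
(6,2): OLD=3525498530690362565/72057594037927936 → NEW=0, ERR=3525498530690362565/72057594037927936
(6,3): OLD=61624477971319273571/1152921504606846976 → NEW=0, ERR=61624477971319273571/1152921504606846976
Output grid:
  Row 0: ....  (4 black, running=4)
  Row 1: ..#.  (3 black, running=7)
  Row 2: .#..  (3 black, running=10)
  Row 3: ...#  (3 black, running=13)
  Row 4: .#..  (3 black, running=16)
  Row 5: #.#.  (2 black, running=18)
  Row 6: ....  (4 black, running=22)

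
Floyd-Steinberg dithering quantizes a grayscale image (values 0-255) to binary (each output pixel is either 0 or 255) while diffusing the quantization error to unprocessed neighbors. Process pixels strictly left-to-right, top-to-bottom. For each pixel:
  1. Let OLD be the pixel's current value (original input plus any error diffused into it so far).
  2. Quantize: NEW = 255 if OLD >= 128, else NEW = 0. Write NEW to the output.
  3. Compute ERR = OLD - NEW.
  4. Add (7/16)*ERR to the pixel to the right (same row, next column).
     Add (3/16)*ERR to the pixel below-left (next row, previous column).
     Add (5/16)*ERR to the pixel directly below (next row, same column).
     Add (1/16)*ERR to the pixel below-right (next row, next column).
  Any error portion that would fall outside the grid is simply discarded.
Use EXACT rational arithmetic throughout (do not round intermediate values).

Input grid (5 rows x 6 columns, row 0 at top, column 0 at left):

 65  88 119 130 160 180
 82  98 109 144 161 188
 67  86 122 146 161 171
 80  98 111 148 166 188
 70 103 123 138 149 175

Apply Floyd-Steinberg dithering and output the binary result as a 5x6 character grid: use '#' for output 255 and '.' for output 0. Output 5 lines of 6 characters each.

Answer: ..#.##
.#.#.#
..#.##
#.##.#
...#.#

Derivation:
(0,0): OLD=65 → NEW=0, ERR=65
(0,1): OLD=1863/16 → NEW=0, ERR=1863/16
(0,2): OLD=43505/256 → NEW=255, ERR=-21775/256
(0,3): OLD=380055/4096 → NEW=0, ERR=380055/4096
(0,4): OLD=13146145/65536 → NEW=255, ERR=-3565535/65536
(0,5): OLD=163784935/1048576 → NEW=255, ERR=-103601945/1048576
(1,0): OLD=31781/256 → NEW=0, ERR=31781/256
(1,1): OLD=362115/2048 → NEW=255, ERR=-160125/2048
(1,2): OLD=4776767/65536 → NEW=0, ERR=4776767/65536
(1,3): OLD=49641427/262144 → NEW=255, ERR=-17205293/262144
(1,4): OLD=1720629017/16777216 → NEW=0, ERR=1720629017/16777216
(1,5): OLD=53309336287/268435456 → NEW=255, ERR=-15141704993/268435456
(2,0): OLD=2986321/32768 → NEW=0, ERR=2986321/32768
(2,1): OLD=128832267/1048576 → NEW=0, ERR=128832267/1048576
(2,2): OLD=3042340065/16777216 → NEW=255, ERR=-1235850015/16777216
(2,3): OLD=15709836057/134217728 → NEW=0, ERR=15709836057/134217728
(2,4): OLD=986034425803/4294967296 → NEW=255, ERR=-109182234677/4294967296
(2,5): OLD=10215899508029/68719476736 → NEW=255, ERR=-7307567059651/68719476736
(3,0): OLD=2206485441/16777216 → NEW=255, ERR=-2071704639/16777216
(3,1): OLD=9966384941/134217728 → NEW=0, ERR=9966384941/134217728
(3,2): OLD=161160708631/1073741824 → NEW=255, ERR=-112643456489/1073741824
(3,3): OLD=8886115236485/68719476736 → NEW=255, ERR=-8637351331195/68719476736
(3,4): OLD=49721813500261/549755813888 → NEW=0, ERR=49721813500261/549755813888
(3,5): OLD=1695440174252235/8796093022208 → NEW=255, ERR=-547563546410805/8796093022208
(4,0): OLD=97354824623/2147483648 → NEW=0, ERR=97354824623/2147483648
(4,1): OLD=4076808686819/34359738368 → NEW=0, ERR=4076808686819/34359738368
(4,2): OLD=135460080851641/1099511627776 → NEW=0, ERR=135460080851641/1099511627776
(4,3): OLD=2867938115152125/17592186044416 → NEW=255, ERR=-1618069326173955/17592186044416
(4,4): OLD=33072233187461069/281474976710656 → NEW=0, ERR=33072233187461069/281474976710656
(4,5): OLD=957482968188469115/4503599627370496 → NEW=255, ERR=-190934936791007365/4503599627370496
Row 0: ..#.##
Row 1: .#.#.#
Row 2: ..#.##
Row 3: #.##.#
Row 4: ...#.#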